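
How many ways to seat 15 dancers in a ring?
Circular: fix one position, arrange the rest. (15-1)! = 87178291200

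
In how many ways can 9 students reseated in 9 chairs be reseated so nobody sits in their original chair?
!9 = Σ_{j=0}^{9} (-1)^j·9!/j! = 362880 - 362880 + 181440 - 60480 + 15120 - 3024 + 504 - 72 + 9 - 1 = 133496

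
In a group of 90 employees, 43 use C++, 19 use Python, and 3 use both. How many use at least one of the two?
|A∪B| = |A| + |B| - |A∩B| = 43 + 19 - 3 = 59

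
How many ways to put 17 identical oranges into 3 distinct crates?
C(17+3-1, 3-1) = C(19, 2) = 171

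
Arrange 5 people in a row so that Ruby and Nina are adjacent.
Treat as block: (5-1)! × 2! = 24 × 2 = 48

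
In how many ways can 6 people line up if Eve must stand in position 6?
Fix one position: (6-1)! = 120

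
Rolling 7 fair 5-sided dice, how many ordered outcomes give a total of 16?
Coefficient of x^16 in (x + x² + ... + x^5)^7. By inclusion-exclusion on dice exceeding 5: Σ_j (-1)^j C(7,j)·C(16-1-5j, 6) = C(7,0)·C(15,6) - C(7,1)·C(10,6) = 1·5005 - 7·210 = 3535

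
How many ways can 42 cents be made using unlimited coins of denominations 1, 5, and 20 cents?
Coefficient of x^42 in 1/(1-x^1) · 1/(1-x^5) · 1/(1-x^20). Case on j = number of 20-cent coins (j = 0..2); remainder r = 42 - 20j is made from {1,5} in ⌊r/5⌋+1 ways. r = 42, 22, 2 → 9 + 5 + 1 = 15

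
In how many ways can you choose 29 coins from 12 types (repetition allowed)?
C(29+12-1, 12-1) = C(40, 11) = 2311801440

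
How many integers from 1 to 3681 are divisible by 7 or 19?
⌊3681/7⌋ + ⌊3681/19⌋ - ⌊3681/133⌋ = 525 + 193 - 27 = 691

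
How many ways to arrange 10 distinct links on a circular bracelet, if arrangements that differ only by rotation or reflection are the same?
(10-1)!/2 = 362880/2 = 181440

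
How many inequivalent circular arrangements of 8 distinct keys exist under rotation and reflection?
(8-1)!/2 = 5040/2 = 2520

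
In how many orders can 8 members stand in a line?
8! = 40320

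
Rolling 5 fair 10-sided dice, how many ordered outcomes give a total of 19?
Coefficient of x^19 in (x + x² + ... + x^10)^5. By inclusion-exclusion on dice exceeding 10: Σ_j (-1)^j C(5,j)·C(19-1-10j, 4) = C(5,0)·C(18,4) - C(5,1)·C(8,4) = 1·3060 - 5·70 = 2710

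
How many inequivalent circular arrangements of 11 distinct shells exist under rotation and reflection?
(11-1)!/2 = 3628800/2 = 1814400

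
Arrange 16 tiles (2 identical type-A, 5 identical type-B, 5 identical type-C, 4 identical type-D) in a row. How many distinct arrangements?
16! / (2! × 5! × 5! × 4!) = 30270240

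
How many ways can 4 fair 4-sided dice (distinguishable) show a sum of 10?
Coefficient of x^10 in (x + x² + ... + x^4)^4. By inclusion-exclusion on dice exceeding 4: Σ_j (-1)^j C(4,j)·C(10-1-4j, 3) = C(4,0)·C(9,3) - C(4,1)·C(5,3) = 1·84 - 4·10 = 44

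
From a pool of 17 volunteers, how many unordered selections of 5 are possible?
C(17,5) = 17!/(5!×12!) = 6188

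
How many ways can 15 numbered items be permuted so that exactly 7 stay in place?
Choose the 7 fixed points C(15,7) = 6435, derange the rest: !8 = Σ_{j=0}^{8} (-1)^j·8!/j! = 40320 - 40320 + 20160 - 6720 + 1680 - 336 + 56 - 8 + 1 = 14833. Product = 6435 × 14833 = 95450355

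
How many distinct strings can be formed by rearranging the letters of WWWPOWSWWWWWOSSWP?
17! / (3! × 10! × 2! × 2!) = 4084080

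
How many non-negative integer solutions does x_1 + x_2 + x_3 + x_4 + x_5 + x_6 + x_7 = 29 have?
C(29+7-1, 7-1) = C(35, 6) = 1623160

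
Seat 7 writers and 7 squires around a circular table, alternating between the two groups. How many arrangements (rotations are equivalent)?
Fix one of the writers: (7-1)! ways for the remaining writers, × 7! ways for the squires = 720 × 5040 = 3628800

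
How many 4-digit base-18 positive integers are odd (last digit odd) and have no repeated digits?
Last∈{1,3,5,7,9,11,13,15,17}. Last=0: 0. Last nonzero: 9×16×P(16,2) = 34560. Total = 34560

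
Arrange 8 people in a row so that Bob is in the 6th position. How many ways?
Fix one position: (8-1)! = 5040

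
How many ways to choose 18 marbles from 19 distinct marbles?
C(19,18) = 19!/(18!×1!) = 19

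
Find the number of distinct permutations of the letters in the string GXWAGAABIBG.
11! / (1! × 3! × 1! × 3! × 1! × 2!) = 554400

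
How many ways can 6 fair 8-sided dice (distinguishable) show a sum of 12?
Coefficient of x^12 in (x + x² + ... + x^8)^6. By inclusion-exclusion on dice exceeding 8: Σ_j (-1)^j C(6,j)·C(12-1-8j, 5) = C(6,0)·C(11,5) = 1·462 = 462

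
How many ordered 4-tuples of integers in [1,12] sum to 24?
Coefficient of x^24 in (x + x² + ... + x^12)^4. By inclusion-exclusion on dice exceeding 12: Σ_j (-1)^j C(4,j)·C(24-1-12j, 3) = C(4,0)·C(23,3) - C(4,1)·C(11,3) = 1·1771 - 4·165 = 1111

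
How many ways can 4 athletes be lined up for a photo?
4! = 24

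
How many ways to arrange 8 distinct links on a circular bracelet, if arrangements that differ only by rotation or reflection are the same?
(8-1)!/2 = 5040/2 = 2520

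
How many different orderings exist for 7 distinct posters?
7! = 5040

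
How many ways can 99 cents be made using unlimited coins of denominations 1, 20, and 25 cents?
Coefficient of x^99 in 1/(1-x^1) · 1/(1-x^20) · 1/(1-x^25). Case on j = number of 25-cent coins (j = 0..3); remainder r = 99 - 25j is made from {1,20} in ⌊r/20⌋+1 ways. r = 99, 74, 49, 24 → 5 + 4 + 3 + 2 = 14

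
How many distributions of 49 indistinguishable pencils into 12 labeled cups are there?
C(49+12-1, 12-1) = C(60, 11) = 342700125300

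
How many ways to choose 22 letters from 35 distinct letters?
C(35,22) = 35!/(22!×13!) = 1476337800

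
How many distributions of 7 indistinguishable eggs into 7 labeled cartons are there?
C(7+7-1, 7-1) = C(13, 6) = 1716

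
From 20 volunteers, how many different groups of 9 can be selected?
C(20,9) = 20!/(9!×11!) = 167960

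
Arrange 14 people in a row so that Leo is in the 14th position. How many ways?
Fix one position: (14-1)! = 6227020800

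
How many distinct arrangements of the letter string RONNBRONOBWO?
12! / (4! × 1! × 2! × 3! × 2!) = 831600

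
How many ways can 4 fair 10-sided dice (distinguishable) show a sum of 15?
Coefficient of x^15 in (x + x² + ... + x^10)^4. By inclusion-exclusion on dice exceeding 10: Σ_j (-1)^j C(4,j)·C(15-1-10j, 3) = C(4,0)·C(14,3) - C(4,1)·C(4,3) = 1·364 - 4·4 = 348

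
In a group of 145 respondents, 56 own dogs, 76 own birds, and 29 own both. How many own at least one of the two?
|A∪B| = |A| + |B| - |A∩B| = 56 + 76 - 29 = 103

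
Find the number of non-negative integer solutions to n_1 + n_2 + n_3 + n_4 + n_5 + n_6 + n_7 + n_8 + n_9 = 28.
C(28+9-1, 9-1) = C(36, 8) = 30260340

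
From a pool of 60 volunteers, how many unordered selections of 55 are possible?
C(60,55) = 60!/(55!×5!) = 5461512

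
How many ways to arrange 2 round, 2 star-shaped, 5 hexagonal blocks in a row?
9! / (2! × 2! × 5!) = 756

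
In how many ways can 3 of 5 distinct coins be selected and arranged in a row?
P(5,3) = 5!/(5-3)! = 60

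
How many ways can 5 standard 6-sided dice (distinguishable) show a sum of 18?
Coefficient of x^18 in (x + x² + ... + x^6)^5. By inclusion-exclusion on dice exceeding 6: Σ_j (-1)^j C(5,j)·C(18-1-6j, 4) = C(5,0)·C(17,4) - C(5,1)·C(11,4) + C(5,2)·C(5,4) = 1·2380 - 5·330 + 10·5 = 780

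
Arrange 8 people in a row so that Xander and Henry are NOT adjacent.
Total - adjacent = 8! - (8-1)!×2 = 40320 - 10080 = 30240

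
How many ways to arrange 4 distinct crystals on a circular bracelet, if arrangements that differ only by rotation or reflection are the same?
(4-1)!/2 = 6/2 = 3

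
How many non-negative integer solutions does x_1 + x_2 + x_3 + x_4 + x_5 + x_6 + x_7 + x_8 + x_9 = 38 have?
C(38+9-1, 9-1) = C(46, 8) = 260932815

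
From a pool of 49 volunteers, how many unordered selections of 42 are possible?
C(49,42) = 49!/(42!×7!) = 85900584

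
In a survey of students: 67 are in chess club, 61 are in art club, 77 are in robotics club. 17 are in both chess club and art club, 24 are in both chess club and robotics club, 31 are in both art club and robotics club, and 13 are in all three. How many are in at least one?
|A∪B∪C| = 67+61+77-17-24-31+13 = 146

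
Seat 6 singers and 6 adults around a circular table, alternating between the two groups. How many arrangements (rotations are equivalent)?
Fix one of the singers: (6-1)! ways for the remaining singers, × 6! ways for the adults = 120 × 720 = 86400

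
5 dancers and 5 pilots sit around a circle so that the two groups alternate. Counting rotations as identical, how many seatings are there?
Fix one of the dancers: (5-1)! ways for the remaining dancers, × 5! ways for the pilots = 24 × 120 = 2880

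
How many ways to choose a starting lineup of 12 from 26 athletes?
C(26,12) = 26!/(12!×14!) = 9657700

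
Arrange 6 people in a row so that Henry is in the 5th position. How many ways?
Fix one position: (6-1)! = 120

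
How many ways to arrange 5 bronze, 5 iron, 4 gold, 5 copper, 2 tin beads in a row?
21! / (5! × 5! × 4! × 5! × 2!) = 615969113760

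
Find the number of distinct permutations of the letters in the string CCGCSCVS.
8! / (1! × 1! × 2! × 4!) = 840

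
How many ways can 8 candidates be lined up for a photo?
8! = 40320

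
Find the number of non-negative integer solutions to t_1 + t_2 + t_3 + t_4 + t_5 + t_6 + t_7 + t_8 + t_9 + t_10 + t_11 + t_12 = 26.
C(26+12-1, 12-1) = C(37, 11) = 854992152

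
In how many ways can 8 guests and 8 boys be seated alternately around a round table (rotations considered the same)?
Fix one of the guests: (8-1)! ways for the remaining guests, × 8! ways for the boys = 5040 × 40320 = 203212800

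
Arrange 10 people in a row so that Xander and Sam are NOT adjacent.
Total - adjacent = 10! - (10-1)!×2 = 3628800 - 725760 = 2903040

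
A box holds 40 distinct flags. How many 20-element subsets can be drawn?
C(40,20) = 40!/(20!×20!) = 137846528820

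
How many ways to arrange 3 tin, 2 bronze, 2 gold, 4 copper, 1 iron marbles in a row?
12! / (3! × 2! × 2! × 4! × 1!) = 831600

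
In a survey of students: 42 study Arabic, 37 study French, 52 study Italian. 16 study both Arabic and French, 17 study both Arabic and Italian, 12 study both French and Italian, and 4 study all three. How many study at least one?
|A∪B∪C| = 42+37+52-16-17-12+4 = 90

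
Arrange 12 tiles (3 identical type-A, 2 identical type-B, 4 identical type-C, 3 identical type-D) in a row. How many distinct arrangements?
12! / (3! × 2! × 4! × 3!) = 277200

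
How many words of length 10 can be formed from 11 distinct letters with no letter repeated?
P(11,10) = 11!/(11-10)! = 39916800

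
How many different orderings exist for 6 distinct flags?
6! = 720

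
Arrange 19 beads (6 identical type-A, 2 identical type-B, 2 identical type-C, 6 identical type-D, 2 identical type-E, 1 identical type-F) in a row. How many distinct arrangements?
19! / (6! × 2! × 2! × 6! × 2! × 1!) = 29331862560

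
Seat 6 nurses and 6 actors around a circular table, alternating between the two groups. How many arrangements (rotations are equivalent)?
Fix one of the nurses: (6-1)! ways for the remaining nurses, × 6! ways for the actors = 120 × 720 = 86400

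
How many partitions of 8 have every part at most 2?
Let r_j(i) = number of partitions of i into parts ≤ j, for i = 0..8. r_1(i) = 1 for all i; r_j(i) = r_{j-1}(i) + r_j(i-j). Rows j = 2..2: ≤2: 1 1 2 2 3 3 4 4 5. r_2(8) = 5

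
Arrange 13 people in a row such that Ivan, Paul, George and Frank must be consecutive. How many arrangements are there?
Treat the 4 as one block: (13-4+1)! × 4! = 3628800 × 24 = 87091200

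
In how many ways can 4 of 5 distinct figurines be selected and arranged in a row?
P(5,4) = 5!/(5-4)! = 120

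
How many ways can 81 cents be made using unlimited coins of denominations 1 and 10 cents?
Coefficient of x^81 in 1/(1-x^1) · 1/(1-x^10). Use j coins of 10 for j = 0..⌊81/10⌋ = 8, the rest in 1s: 8 + 1 = 9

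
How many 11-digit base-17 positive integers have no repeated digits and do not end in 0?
Last digit: 16 nonzero choices. First digit: 15 (nonzero, ≠last). Middle 9: P(15,9) = 1816214400. Total = 435891456000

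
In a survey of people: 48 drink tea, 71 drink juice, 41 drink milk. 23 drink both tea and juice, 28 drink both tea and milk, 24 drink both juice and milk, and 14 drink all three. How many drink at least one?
|A∪B∪C| = 48+71+41-23-28-24+14 = 99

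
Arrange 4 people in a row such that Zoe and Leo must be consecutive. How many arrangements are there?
Treat the 2 as one block: (4-2+1)! × 2! = 6 × 2 = 12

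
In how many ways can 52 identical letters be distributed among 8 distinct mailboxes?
C(52+8-1, 8-1) = C(59, 7) = 341149446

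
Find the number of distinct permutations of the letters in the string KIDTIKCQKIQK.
12! / (3! × 4! × 2! × 1! × 1! × 1!) = 1663200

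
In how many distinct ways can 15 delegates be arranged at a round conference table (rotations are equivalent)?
Circular: fix one position, arrange the rest. (15-1)! = 87178291200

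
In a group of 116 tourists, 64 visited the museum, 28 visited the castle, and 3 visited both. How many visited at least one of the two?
|A∪B| = |A| + |B| - |A∩B| = 64 + 28 - 3 = 89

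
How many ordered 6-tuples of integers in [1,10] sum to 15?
Coefficient of x^15 in (x + x² + ... + x^10)^6. By inclusion-exclusion on dice exceeding 10: Σ_j (-1)^j C(6,j)·C(15-1-10j, 5) = C(6,0)·C(14,5) = 1·2002 = 2002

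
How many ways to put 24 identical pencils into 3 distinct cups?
C(24+3-1, 3-1) = C(26, 2) = 325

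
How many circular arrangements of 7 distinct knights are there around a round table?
Circular: fix one position, arrange the rest. (7-1)! = 720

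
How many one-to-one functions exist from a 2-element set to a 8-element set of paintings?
P(8,2) = 8!/(8-2)! = 56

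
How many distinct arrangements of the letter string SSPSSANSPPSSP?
13! / (7! × 1! × 1! × 4!) = 51480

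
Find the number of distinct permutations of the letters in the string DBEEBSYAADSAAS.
14! / (1! × 2! × 4! × 2! × 2! × 3!) = 75675600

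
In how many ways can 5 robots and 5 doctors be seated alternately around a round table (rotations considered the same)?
Fix one of the robots: (5-1)! ways for the remaining robots, × 5! ways for the doctors = 24 × 120 = 2880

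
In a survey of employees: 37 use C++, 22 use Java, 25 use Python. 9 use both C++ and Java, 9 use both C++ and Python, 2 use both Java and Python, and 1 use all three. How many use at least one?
|A∪B∪C| = 37+22+25-9-9-2+1 = 65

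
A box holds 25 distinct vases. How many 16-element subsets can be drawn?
C(25,16) = 25!/(16!×9!) = 2042975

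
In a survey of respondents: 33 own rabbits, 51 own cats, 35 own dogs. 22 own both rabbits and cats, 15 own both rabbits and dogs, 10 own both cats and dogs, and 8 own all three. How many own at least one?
|A∪B∪C| = 33+51+35-22-15-10+8 = 80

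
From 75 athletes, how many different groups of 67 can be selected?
C(75,67) = 75!/(67!×8!) = 16871053725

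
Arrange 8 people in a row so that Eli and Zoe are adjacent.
Treat as block: (8-1)! × 2! = 5040 × 2 = 10080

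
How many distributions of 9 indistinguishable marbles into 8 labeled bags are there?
C(9+8-1, 8-1) = C(16, 7) = 11440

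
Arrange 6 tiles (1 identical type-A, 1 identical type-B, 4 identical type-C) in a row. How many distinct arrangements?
6! / (1! × 1! × 4!) = 30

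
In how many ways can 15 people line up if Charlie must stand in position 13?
Fix one position: (15-1)! = 87178291200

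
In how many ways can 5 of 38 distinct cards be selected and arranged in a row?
P(38,5) = 38!/(38-5)! = 60233040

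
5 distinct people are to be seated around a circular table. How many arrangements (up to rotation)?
Circular: fix one position, arrange the rest. (5-1)! = 24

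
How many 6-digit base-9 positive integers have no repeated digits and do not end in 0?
Last digit: 8 nonzero choices. First digit: 7 (nonzero, ≠last). Middle 4: P(7,4) = 840. Total = 47040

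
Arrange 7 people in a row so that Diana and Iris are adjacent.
Treat as block: (7-1)! × 2! = 720 × 2 = 1440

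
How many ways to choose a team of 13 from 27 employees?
C(27,13) = 27!/(13!×14!) = 20058300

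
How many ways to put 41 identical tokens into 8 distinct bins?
C(41+8-1, 8-1) = C(48, 7) = 73629072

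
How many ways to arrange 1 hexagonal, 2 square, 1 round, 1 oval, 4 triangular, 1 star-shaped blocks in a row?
10! / (1! × 2! × 1! × 1! × 4! × 1!) = 75600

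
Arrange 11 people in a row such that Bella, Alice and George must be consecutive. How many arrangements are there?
Treat the 3 as one block: (11-3+1)! × 3! = 362880 × 6 = 2177280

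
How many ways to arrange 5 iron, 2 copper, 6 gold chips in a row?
13! / (5! × 2! × 6!) = 36036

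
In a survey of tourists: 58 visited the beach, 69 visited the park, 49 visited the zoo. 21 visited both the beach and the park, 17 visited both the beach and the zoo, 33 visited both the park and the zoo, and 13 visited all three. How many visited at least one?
|A∪B∪C| = 58+69+49-21-17-33+13 = 118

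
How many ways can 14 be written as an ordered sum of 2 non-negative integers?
C(14+2-1, 2-1) = C(15, 1) = 15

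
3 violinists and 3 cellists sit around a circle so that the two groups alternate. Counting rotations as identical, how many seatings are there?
Fix one of the violinists: (3-1)! ways for the remaining violinists, × 3! ways for the cellists = 2 × 6 = 12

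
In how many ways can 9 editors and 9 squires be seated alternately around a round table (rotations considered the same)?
Fix one of the editors: (9-1)! ways for the remaining editors, × 9! ways for the squires = 40320 × 362880 = 14631321600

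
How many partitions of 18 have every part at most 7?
Let r_j(i) = number of partitions of i into parts ≤ j, for i = 0..18. r_1(i) = 1 for all i; r_j(i) = r_{j-1}(i) + r_j(i-j). Rows j = 2..7: ≤2: 1 1 2 2 3 3 4 4 5 5 6 6 7 7 8 8 9 9 10; ≤3: 1 1 2 3 4 5 7 8 10 12 14 16 19 21 24 27 30 33 37; ≤4: 1 1 2 3 5 6 9 11 15 18 23 27 34 39 47 54 64 72 84; ≤5: 1 1 2 3 5 7 10 13 18 23 30 37 47 57 70 84 101 119 141; ≤6: 1 1 2 3 5 7 11 14 20 26 35 44 58 71 90 110 136 163 199; ≤7: 1 1 2 3 5 7 11 15 21 28 38 49 65 82 105 131 164 201 248. r_7(18) = 248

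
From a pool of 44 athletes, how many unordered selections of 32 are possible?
C(44,32) = 44!/(32!×12!) = 21090682613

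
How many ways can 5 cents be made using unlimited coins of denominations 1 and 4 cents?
Coefficient of x^5 in 1/(1-x^1) · 1/(1-x^4). Use j coins of 4 for j = 0..⌊5/4⌋ = 1, the rest in 1s: 1 + 1 = 2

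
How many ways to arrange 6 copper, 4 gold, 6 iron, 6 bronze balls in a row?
22! / (6! × 4! × 6! × 6!) = 125475189840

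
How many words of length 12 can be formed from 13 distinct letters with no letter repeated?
P(13,12) = 13!/(13-12)! = 6227020800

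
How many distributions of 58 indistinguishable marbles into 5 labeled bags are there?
C(58+5-1, 5-1) = C(62, 4) = 557845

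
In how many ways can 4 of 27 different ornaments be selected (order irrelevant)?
C(27,4) = 27!/(4!×23!) = 17550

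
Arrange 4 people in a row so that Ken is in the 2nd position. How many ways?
Fix one position: (4-1)! = 6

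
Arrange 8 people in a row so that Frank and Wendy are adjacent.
Treat as block: (8-1)! × 2! = 5040 × 2 = 10080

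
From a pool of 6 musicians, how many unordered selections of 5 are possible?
C(6,5) = 6!/(5!×1!) = 6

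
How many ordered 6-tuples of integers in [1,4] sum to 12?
Coefficient of x^12 in (x + x² + ... + x^4)^6. By inclusion-exclusion on dice exceeding 4: Σ_j (-1)^j C(6,j)·C(12-1-4j, 5) = C(6,0)·C(11,5) - C(6,1)·C(7,5) = 1·462 - 6·21 = 336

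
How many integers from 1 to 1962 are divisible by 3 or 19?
⌊1962/3⌋ + ⌊1962/19⌋ - ⌊1962/57⌋ = 654 + 103 - 34 = 723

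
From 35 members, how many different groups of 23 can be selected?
C(35,23) = 35!/(23!×12!) = 834451800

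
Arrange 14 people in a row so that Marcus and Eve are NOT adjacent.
Total - adjacent = 14! - (14-1)!×2 = 87178291200 - 12454041600 = 74724249600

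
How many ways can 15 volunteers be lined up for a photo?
15! = 1307674368000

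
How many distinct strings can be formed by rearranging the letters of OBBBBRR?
7! / (2! × 1! × 4!) = 105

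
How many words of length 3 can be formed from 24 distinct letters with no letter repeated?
P(24,3) = 24!/(24-3)! = 12144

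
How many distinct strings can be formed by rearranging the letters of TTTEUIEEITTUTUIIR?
17! / (3! × 3! × 4! × 6! × 1!) = 571771200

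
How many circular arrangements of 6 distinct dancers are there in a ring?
Circular: fix one position, arrange the rest. (6-1)! = 120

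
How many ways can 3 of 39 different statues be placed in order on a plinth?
P(39,3) = 39!/(39-3)! = 54834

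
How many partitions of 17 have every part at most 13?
Let r_j(i) = number of partitions of i into parts ≤ j, for i = 0..17. r_1(i) = 1 for all i; r_j(i) = r_{j-1}(i) + r_j(i-j). Rows j = 2..13: ≤2: 1 1 2 2 3 3 4 4 5 5 6 6 7 7 8 8 9 9; ≤3: 1 1 2 3 4 5 7 8 10 12 14 16 19 21 24 27 30 33; ≤4: 1 1 2 3 5 6 9 11 15 18 23 27 34 39 47 54 64 72; ≤5: 1 1 2 3 5 7 10 13 18 23 30 37 47 57 70 84 101 119; ≤6: 1 1 2 3 5 7 11 14 20 26 35 44 58 71 90 110 136 163; ≤7: 1 1 2 3 5 7 11 15 21 28 38 49 65 82 105 131 164 201; ≤8: 1 1 2 3 5 7 11 15 22 29 40 52 70 89 116 146 186 230; ≤9: 1 1 2 3 5 7 11 15 22 30 41 54 73 94 123 157 201 252; ≤10: 1 1 2 3 5 7 11 15 22 30 42 55 75 97 128 164 212 267; ≤11: 1 1 2 3 5 7 11 15 22 30 42 56 76 99 131 169 219 278; ≤12: 1 1 2 3 5 7 11 15 22 30 42 56 77 100 133 172 224 285; ≤13: 1 1 2 3 5 7 11 15 22 30 42 56 77 101 134 174 227 290. r_13(17) = 290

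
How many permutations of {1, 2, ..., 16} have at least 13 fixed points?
Exactly j fixed points: C(16,j)·!(16-j); sum over j ≥ 13 (derangement numbers via !m = (m-1)·(!(m-1) + !(m-2)): !0..!3 = 1, 0, 1, 2). Σ_{j=13}^{16} C(16,j)·!(16-j) = C(16,13)·!3 + C(16,14)·!2 + C(16,15)·!1 + C(16,16)·!0 = 560·2 + 120·1 + 16·0 + 1·1 = 1241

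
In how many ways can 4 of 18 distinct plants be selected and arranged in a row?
P(18,4) = 18!/(18-4)! = 73440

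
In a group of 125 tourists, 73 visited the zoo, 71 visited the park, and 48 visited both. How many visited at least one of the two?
|A∪B| = |A| + |B| - |A∩B| = 73 + 71 - 48 = 96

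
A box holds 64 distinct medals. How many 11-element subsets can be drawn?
C(64,11) = 64!/(11!×53!) = 743595781824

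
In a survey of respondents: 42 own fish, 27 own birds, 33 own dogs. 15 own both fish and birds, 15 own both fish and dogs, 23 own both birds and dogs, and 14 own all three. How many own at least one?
|A∪B∪C| = 42+27+33-15-15-23+14 = 63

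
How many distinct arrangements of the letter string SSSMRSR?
7! / (4! × 1! × 2!) = 105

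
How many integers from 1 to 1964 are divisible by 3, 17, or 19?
⌊1964/3⌋+⌊1964/17⌋+⌊1964/19⌋ - ⌊1964/51⌋-⌊1964/57⌋-⌊1964/323⌋ + ⌊1964/969⌋ = 654+115+103 - 38-34-6 + 2 = 796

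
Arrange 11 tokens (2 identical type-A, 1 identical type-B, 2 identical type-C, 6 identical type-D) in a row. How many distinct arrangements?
11! / (2! × 1! × 2! × 6!) = 13860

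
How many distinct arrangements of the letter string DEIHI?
5! / (1! × 1! × 1! × 2!) = 60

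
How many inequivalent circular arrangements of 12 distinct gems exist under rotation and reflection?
(12-1)!/2 = 39916800/2 = 19958400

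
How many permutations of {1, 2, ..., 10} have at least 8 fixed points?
Exactly j fixed points: C(10,j)·!(10-j); sum over j ≥ 8 (derangement numbers via !m = (m-1)·(!(m-1) + !(m-2)): !0..!2 = 1, 0, 1). Σ_{j=8}^{10} C(10,j)·!(10-j) = C(10,8)·!2 + C(10,9)·!1 + C(10,10)·!0 = 45·1 + 10·0 + 1·1 = 46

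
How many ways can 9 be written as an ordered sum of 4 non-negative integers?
C(9+4-1, 4-1) = C(12, 3) = 220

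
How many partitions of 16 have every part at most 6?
Let r_j(i) = number of partitions of i into parts ≤ j, for i = 0..16. r_1(i) = 1 for all i; r_j(i) = r_{j-1}(i) + r_j(i-j). Rows j = 2..6: ≤2: 1 1 2 2 3 3 4 4 5 5 6 6 7 7 8 8 9; ≤3: 1 1 2 3 4 5 7 8 10 12 14 16 19 21 24 27 30; ≤4: 1 1 2 3 5 6 9 11 15 18 23 27 34 39 47 54 64; ≤5: 1 1 2 3 5 7 10 13 18 23 30 37 47 57 70 84 101; ≤6: 1 1 2 3 5 7 11 14 20 26 35 44 58 71 90 110 136. r_6(16) = 136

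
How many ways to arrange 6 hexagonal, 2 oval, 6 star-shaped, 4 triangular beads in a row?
18! / (6! × 2! × 6! × 4!) = 257297040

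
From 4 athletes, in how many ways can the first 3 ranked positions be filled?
P(4,3) = 4!/(4-3)! = 24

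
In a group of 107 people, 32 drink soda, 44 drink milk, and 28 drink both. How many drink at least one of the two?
|A∪B| = |A| + |B| - |A∩B| = 32 + 44 - 28 = 48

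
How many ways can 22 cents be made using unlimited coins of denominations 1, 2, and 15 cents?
Coefficient of x^22 in 1/(1-x^1) · 1/(1-x^2) · 1/(1-x^15). Case on j = number of 15-cent coins (j = 0..1); remainder r = 22 - 15j is made from {1,2} in ⌊r/2⌋+1 ways. r = 22, 7 → 12 + 4 = 16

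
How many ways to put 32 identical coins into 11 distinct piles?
C(32+11-1, 11-1) = C(42, 10) = 1471442973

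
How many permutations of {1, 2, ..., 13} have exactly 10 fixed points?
Choose the 10 fixed points C(13,10) = 286, derange the rest: !3 = Σ_{j=0}^{3} (-1)^j·3!/j! = 6 - 6 + 3 - 1 = 2. Product = 286 × 2 = 572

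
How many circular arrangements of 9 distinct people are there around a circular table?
Circular: fix one position, arrange the rest. (9-1)! = 40320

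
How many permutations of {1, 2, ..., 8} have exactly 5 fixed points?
Choose the 5 fixed points C(8,5) = 56, derange the rest: !3 = Σ_{j=0}^{3} (-1)^j·3!/j! = 6 - 6 + 3 - 1 = 2. Product = 56 × 2 = 112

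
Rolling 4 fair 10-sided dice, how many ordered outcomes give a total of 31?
Coefficient of x^31 in (x + x² + ... + x^10)^4. By inclusion-exclusion on dice exceeding 10: Σ_j (-1)^j C(4,j)·C(31-1-10j, 3) = C(4,0)·C(30,3) - C(4,1)·C(20,3) + C(4,2)·C(10,3) = 1·4060 - 4·1140 + 6·120 = 220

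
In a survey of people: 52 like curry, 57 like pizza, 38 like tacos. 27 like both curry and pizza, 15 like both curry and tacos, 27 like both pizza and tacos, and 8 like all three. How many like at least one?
|A∪B∪C| = 52+57+38-27-15-27+8 = 86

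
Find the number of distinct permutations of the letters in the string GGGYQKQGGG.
10! / (6! × 2! × 1! × 1!) = 2520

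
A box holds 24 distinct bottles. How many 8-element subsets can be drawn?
C(24,8) = 24!/(8!×16!) = 735471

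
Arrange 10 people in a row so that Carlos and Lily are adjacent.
Treat as block: (10-1)! × 2! = 362880 × 2 = 725760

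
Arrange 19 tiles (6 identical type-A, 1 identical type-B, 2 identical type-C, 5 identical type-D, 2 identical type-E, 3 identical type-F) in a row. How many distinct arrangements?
19! / (6! × 1! × 2! × 5! × 2! × 3!) = 58663725120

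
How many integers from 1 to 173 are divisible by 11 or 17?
⌊173/11⌋ + ⌊173/17⌋ - ⌊173/187⌋ = 15 + 10 - 0 = 25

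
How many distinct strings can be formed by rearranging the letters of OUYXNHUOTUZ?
11! / (1! × 1! × 2! × 1! × 1! × 3! × 1! × 1!) = 3326400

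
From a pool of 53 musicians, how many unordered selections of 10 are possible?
C(53,10) = 53!/(10!×43!) = 19499099620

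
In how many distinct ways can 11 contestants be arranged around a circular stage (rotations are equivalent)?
Circular: fix one position, arrange the rest. (11-1)! = 3628800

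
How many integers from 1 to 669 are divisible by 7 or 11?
⌊669/7⌋ + ⌊669/11⌋ - ⌊669/77⌋ = 95 + 60 - 8 = 147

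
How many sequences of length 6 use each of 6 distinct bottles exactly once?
6! = 720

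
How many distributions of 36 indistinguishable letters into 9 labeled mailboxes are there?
C(36+9-1, 9-1) = C(44, 8) = 177232627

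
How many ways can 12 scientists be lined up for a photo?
12! = 479001600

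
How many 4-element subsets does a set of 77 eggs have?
C(77,4) = 77!/(4!×73!) = 1353275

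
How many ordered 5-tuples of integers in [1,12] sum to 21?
Coefficient of x^21 in (x + x² + ... + x^12)^5. By inclusion-exclusion on dice exceeding 12: Σ_j (-1)^j C(5,j)·C(21-1-12j, 4) = C(5,0)·C(20,4) - C(5,1)·C(8,4) = 1·4845 - 5·70 = 4495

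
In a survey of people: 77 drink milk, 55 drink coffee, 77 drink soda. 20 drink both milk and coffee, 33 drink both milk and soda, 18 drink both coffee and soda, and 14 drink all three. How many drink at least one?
|A∪B∪C| = 77+55+77-20-33-18+14 = 152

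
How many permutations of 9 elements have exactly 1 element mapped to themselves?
Choose the 1 fixed point C(9,1) = 9, derange the rest: !8 = Σ_{j=0}^{8} (-1)^j·8!/j! = 40320 - 40320 + 20160 - 6720 + 1680 - 336 + 56 - 8 + 1 = 14833. Product = 9 × 14833 = 133497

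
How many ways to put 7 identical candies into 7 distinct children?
C(7+7-1, 7-1) = C(13, 6) = 1716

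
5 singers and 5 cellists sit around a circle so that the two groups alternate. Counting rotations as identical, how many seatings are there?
Fix one of the singers: (5-1)! ways for the remaining singers, × 5! ways for the cellists = 24 × 120 = 2880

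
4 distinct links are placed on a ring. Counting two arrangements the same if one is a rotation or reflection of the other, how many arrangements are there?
(4-1)!/2 = 6/2 = 3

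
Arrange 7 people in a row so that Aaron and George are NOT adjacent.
Total - adjacent = 7! - (7-1)!×2 = 5040 - 1440 = 3600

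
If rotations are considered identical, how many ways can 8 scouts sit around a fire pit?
Circular: fix one position, arrange the rest. (8-1)! = 5040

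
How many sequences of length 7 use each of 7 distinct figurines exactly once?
7! = 5040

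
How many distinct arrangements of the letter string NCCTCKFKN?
9! / (2! × 1! × 3! × 1! × 2!) = 15120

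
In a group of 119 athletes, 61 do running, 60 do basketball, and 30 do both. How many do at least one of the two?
|A∪B| = |A| + |B| - |A∩B| = 61 + 60 - 30 = 91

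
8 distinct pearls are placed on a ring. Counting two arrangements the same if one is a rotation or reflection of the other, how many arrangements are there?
(8-1)!/2 = 5040/2 = 2520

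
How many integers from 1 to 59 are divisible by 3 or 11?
⌊59/3⌋ + ⌊59/11⌋ - ⌊59/33⌋ = 19 + 5 - 1 = 23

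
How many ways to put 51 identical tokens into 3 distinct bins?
C(51+3-1, 3-1) = C(53, 2) = 1378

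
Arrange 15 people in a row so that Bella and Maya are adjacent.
Treat as block: (15-1)! × 2! = 87178291200 × 2 = 174356582400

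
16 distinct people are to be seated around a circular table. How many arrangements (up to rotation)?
Circular: fix one position, arrange the rest. (16-1)! = 1307674368000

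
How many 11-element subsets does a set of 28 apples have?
C(28,11) = 28!/(11!×17!) = 21474180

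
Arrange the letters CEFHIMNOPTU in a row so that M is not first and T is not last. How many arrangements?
By inclusion-exclusion: 11! - 2×(11-1)! + (11-2)! = 39916800 - 7257600 + 362880 = 33022080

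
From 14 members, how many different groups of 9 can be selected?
C(14,9) = 14!/(9!×5!) = 2002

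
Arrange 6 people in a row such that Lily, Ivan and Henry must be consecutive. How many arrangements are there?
Treat the 3 as one block: (6-3+1)! × 3! = 24 × 6 = 144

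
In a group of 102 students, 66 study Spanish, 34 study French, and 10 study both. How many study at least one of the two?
|A∪B| = |A| + |B| - |A∩B| = 66 + 34 - 10 = 90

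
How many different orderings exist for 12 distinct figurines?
12! = 479001600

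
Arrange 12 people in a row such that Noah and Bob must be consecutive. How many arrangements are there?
Treat the 2 as one block: (12-2+1)! × 2! = 39916800 × 2 = 79833600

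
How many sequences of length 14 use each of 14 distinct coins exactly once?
14! = 87178291200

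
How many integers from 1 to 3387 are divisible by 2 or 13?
⌊3387/2⌋ + ⌊3387/13⌋ - ⌊3387/26⌋ = 1693 + 260 - 130 = 1823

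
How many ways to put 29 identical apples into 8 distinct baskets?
C(29+8-1, 8-1) = C(36, 7) = 8347680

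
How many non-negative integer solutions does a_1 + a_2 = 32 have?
C(32+2-1, 2-1) = C(33, 1) = 33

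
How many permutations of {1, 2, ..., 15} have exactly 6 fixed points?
Choose the 6 fixed points C(15,6) = 5005, derange the rest: !9 = Σ_{j=0}^{9} (-1)^j·9!/j! = 362880 - 362880 + 181440 - 60480 + 15120 - 3024 + 504 - 72 + 9 - 1 = 133496. Product = 5005 × 133496 = 668147480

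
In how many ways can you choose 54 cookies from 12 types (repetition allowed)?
C(54+12-1, 12-1) = C(65, 11) = 895068996640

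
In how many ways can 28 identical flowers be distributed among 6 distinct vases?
C(28+6-1, 6-1) = C(33, 5) = 237336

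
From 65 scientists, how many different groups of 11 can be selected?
C(65,11) = 65!/(11!×54!) = 895068996640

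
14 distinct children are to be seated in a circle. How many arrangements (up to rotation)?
Circular: fix one position, arrange the rest. (14-1)! = 6227020800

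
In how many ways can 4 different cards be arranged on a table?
4! = 24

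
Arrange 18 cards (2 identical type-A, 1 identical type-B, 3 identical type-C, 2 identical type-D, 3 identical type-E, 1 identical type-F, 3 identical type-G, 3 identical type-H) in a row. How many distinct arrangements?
18! / (2! × 1! × 3! × 2! × 3! × 1! × 3! × 3!) = 1235025792000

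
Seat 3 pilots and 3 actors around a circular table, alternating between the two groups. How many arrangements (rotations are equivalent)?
Fix one of the pilots: (3-1)! ways for the remaining pilots, × 3! ways for the actors = 2 × 6 = 12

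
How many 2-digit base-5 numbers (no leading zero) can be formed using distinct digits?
First digit: 4 choices (nonzero). Then descending: 4 × 4 = 16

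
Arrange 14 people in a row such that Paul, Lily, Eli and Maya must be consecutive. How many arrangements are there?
Treat the 4 as one block: (14-4+1)! × 4! = 39916800 × 24 = 958003200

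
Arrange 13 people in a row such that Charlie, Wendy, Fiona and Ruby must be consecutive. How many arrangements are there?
Treat the 4 as one block: (13-4+1)! × 4! = 3628800 × 24 = 87091200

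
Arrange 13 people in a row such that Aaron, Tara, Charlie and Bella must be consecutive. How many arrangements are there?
Treat the 4 as one block: (13-4+1)! × 4! = 3628800 × 24 = 87091200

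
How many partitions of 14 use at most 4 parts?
By conjugation, equals partitions of 14 into parts ≤ 4. Let r_j(i) = number of partitions of i into parts ≤ j, for i = 0..14. r_1(i) = 1 for all i; r_j(i) = r_{j-1}(i) + r_j(i-j). Rows j = 2..4: ≤2: 1 1 2 2 3 3 4 4 5 5 6 6 7 7 8; ≤3: 1 1 2 3 4 5 7 8 10 12 14 16 19 21 24; ≤4: 1 1 2 3 5 6 9 11 15 18 23 27 34 39 47. r_4(14) = 47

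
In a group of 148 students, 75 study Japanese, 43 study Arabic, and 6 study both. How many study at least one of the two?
|A∪B| = |A| + |B| - |A∩B| = 75 + 43 - 6 = 112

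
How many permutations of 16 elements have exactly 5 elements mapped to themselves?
Choose the 5 fixed points C(16,5) = 4368, derange the rest: !11 = Σ_{j=0}^{11} (-1)^j·11!/j! = 39916800 - 39916800 + 19958400 - 6652800 + 1663200 - 332640 + 55440 - 7920 + 990 - 110 + 11 - 1 = 14684570. Product = 4368 × 14684570 = 64142201760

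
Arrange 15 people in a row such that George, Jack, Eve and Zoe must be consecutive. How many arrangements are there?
Treat the 4 as one block: (15-4+1)! × 4! = 479001600 × 24 = 11496038400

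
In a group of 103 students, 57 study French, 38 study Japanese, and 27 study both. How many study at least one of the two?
|A∪B| = |A| + |B| - |A∩B| = 57 + 38 - 27 = 68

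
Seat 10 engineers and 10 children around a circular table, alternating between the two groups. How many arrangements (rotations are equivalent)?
Fix one of the engineers: (10-1)! ways for the remaining engineers, × 10! ways for the children = 362880 × 3628800 = 1316818944000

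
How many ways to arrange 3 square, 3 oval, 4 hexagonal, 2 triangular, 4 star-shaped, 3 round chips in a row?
19! / (3! × 3! × 4! × 2! × 4! × 3!) = 488864376000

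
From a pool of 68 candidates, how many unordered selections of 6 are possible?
C(68,6) = 68!/(6!×62!) = 109453344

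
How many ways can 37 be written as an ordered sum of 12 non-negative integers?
C(37+12-1, 12-1) = C(48, 11) = 22595200368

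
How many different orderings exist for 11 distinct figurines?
11! = 39916800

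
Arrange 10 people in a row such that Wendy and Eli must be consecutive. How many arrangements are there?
Treat the 2 as one block: (10-2+1)! × 2! = 362880 × 2 = 725760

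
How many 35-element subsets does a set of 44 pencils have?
C(44,35) = 44!/(35!×9!) = 708930508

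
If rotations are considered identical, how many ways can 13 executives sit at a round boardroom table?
Circular: fix one position, arrange the rest. (13-1)! = 479001600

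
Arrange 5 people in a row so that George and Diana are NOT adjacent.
Total - adjacent = 5! - (5-1)!×2 = 120 - 48 = 72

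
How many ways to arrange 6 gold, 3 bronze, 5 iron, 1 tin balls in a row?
15! / (6! × 3! × 5! × 1!) = 2522520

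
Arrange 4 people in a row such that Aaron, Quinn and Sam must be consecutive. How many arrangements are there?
Treat the 3 as one block: (4-3+1)! × 3! = 2 × 6 = 12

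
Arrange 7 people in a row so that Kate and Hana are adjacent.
Treat as block: (7-1)! × 2! = 720 × 2 = 1440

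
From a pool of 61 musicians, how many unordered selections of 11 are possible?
C(61,11) = 61!/(11!×50!) = 418094152866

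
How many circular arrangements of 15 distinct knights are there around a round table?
Circular: fix one position, arrange the rest. (15-1)! = 87178291200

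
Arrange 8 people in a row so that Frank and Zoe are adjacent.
Treat as block: (8-1)! × 2! = 5040 × 2 = 10080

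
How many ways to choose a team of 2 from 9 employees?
C(9,2) = 9!/(2!×7!) = 36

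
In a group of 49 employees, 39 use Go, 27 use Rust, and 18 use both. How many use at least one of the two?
|A∪B| = |A| + |B| - |A∩B| = 39 + 27 - 18 = 48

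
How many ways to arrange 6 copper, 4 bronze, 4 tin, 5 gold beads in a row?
19! / (6! × 4! × 4! × 5!) = 2444321880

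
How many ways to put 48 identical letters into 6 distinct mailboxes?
C(48+6-1, 6-1) = C(53, 5) = 2869685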